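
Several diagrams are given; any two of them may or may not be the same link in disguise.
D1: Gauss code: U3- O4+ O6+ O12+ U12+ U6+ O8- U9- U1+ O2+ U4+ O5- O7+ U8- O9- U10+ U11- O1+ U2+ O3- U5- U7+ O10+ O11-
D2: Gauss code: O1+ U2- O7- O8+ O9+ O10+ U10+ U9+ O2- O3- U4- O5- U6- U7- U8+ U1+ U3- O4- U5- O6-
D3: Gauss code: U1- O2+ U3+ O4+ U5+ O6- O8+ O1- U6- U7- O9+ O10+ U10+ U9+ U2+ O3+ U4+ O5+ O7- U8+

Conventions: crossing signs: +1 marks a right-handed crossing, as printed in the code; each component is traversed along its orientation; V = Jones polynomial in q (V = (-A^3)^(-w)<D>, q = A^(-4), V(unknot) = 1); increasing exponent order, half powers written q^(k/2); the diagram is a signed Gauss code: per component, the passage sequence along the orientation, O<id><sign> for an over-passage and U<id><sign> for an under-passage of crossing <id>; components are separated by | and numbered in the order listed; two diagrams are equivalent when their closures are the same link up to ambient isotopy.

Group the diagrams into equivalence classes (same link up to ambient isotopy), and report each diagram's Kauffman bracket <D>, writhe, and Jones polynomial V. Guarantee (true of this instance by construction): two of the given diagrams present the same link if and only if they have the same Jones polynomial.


grouping into links: {D1} | {D2} | {D3}
V(D1) = 1  (w +2, c 12, <D> = A^6)
D2 (bracket A^-2 + A^6 - A^10; 10 crossings at w = -2): V = -q^-4 + q^-3 + q^-1
D3 (bracket -A^-4 + 1 + A^8; 10 crossings at w = +4): V = q + q^3 - q^4
why: V(q) takes 3 values over 3 diagrams, fixing the grouping


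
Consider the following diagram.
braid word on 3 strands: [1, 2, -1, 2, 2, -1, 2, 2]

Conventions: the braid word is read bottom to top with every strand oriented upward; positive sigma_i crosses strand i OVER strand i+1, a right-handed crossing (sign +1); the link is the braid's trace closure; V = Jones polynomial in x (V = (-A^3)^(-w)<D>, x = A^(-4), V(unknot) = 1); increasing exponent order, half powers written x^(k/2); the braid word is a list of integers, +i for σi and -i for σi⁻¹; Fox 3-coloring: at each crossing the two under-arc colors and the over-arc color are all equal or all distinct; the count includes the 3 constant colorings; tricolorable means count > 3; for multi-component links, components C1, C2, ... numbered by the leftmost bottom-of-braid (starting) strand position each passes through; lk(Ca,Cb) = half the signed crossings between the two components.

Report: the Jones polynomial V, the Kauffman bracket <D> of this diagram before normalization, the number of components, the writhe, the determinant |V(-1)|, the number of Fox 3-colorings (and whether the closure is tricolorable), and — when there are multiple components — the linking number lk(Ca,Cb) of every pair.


V(x) = x + x^3 - x^4
bracket: -A^-4 + 1 + A^8, w = +4
1 component, writhe +4, over 8 crossings
det 3, colorings 9 of 3^8 — tricolorable
observation: V spans 3 powers of x: at least 3 crossings in any diagram


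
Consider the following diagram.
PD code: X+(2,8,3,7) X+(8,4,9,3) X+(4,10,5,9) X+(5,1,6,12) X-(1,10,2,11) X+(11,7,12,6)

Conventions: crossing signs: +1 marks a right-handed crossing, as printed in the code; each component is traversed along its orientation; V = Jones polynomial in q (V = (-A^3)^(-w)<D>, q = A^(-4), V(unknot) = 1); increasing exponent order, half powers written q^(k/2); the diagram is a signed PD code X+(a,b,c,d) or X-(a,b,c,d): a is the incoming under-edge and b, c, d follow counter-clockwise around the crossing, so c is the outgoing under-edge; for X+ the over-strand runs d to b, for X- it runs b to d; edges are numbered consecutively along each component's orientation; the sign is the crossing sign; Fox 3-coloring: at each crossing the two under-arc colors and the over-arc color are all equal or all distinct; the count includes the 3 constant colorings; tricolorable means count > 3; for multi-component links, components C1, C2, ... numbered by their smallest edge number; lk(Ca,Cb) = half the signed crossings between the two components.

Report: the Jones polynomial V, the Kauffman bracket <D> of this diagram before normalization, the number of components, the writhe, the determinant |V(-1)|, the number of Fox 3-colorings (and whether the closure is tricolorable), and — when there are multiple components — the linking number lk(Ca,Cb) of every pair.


V(q) = q - q^2 + 2q^3 - q^4 + q^5 - q^6
bracket: -A^-12 + A^-8 - A^-4 + 2 - A^4 + A^8, w = +4
1 component, writhe +4, over 6 crossings
det 7, colorings 3 of 3^6 — not tricolorable
observation: w = +4 shifts under R1 moves; the (-A^3)^(-4) factor cancels that in V


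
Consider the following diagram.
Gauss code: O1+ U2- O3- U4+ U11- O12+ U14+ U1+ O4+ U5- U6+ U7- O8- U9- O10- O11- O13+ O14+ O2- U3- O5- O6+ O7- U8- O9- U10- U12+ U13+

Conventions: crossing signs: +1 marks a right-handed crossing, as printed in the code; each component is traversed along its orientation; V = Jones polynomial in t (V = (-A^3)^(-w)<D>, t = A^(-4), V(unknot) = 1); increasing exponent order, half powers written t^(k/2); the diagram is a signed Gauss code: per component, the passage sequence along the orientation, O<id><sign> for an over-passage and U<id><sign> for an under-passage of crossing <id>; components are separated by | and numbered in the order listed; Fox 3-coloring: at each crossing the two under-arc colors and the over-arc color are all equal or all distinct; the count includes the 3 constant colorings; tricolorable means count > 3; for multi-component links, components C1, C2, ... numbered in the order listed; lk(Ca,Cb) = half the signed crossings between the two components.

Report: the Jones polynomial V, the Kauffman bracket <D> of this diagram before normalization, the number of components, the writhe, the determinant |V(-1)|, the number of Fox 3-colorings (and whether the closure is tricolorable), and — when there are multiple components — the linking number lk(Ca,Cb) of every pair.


V(t) = -t^-6 + 2t^-5 - 4t^-4 + 5t^-3 - 4t^-2 + 5t^-1 - 3 + 2t - t^2
bracket: -A^-14 + 2A^-10 - 3A^-6 + 5A^-2 - 4A^2 + 5A^6 - 4A^10 + 2A^14 - A^18, w = -2
1 component, writhe -2, over 14 crossings
det 27, colorings 9 of 3^14 — tricolorable
observation: w = -2 (over 14 crossings) is diagram-only; (-A^3)^(2) removes it from V


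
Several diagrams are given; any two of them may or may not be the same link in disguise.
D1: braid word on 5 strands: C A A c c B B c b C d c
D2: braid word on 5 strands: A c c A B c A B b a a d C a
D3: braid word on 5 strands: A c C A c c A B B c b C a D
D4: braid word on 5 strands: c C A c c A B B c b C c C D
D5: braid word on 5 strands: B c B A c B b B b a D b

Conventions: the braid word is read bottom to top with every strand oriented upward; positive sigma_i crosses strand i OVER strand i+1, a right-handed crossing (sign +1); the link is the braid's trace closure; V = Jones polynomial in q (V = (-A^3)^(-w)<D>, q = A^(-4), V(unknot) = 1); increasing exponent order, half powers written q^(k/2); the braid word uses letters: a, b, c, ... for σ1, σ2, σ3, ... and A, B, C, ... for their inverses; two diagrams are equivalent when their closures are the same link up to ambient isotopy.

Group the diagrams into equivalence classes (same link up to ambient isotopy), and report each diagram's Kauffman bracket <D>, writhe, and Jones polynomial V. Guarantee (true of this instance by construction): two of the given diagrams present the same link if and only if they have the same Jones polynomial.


equivalence classes: {D1, D3, D4} | {D2, D5}
D1 (bracket 1 + A^4 + A^8 + A^12; 12 crossings at w = 0): V = q^-3 + q^-2 + q^-1 + 1
V(D2) = 1 + q + q^2 + q^3  [14 crossings, <D> = A^-6 + A^-2 + A^2 + A^6, w = +2]
V(D3) = q^-3 + q^-2 + q^-1 + 1  [14 crossings, <D> = A^-6 + A^-2 + A^2 + A^6, w = -2]
V(D4) = q^-3 + q^-2 + q^-1 + 1  [14 crossings, <D> = A^-6 + A^-2 + A^2 + A^6, w = -2]
D5 (bracket A^-12 + A^-8 + A^-4 + 1; 12 crossings at w = 0): V = 1 + q + q^2 + q^3
key observation: 2 values of V(q) split the 5 diagrams


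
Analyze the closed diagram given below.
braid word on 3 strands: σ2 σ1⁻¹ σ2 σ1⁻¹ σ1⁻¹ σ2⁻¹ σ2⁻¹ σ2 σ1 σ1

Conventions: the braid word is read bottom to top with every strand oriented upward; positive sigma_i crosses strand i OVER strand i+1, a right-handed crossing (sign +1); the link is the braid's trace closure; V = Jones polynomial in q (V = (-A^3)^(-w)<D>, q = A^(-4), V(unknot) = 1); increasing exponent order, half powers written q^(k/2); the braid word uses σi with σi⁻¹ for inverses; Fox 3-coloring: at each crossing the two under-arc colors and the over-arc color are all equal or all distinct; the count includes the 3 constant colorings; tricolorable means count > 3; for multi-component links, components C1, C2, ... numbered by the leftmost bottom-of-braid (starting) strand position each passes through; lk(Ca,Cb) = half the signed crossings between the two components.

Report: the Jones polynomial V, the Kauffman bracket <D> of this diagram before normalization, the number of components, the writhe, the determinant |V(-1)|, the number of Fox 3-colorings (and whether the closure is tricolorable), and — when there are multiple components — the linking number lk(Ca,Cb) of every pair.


Jones polynomial: V(q) = -q^-3 + 2q^-2 - 2q^-1 + 3 - 2q + 2q^2 - q^3
<D> = -A^-12 + 2A^-8 - 2A^-4 + 3 - 2A^4 + 2A^8 - A^12; writhe 0
components 1, writhe 0 (10 crossings)
3-colorings: 3 of 3^10, det 13 — not tricolorable
note: the span of V is 6, forcing >= 6 crossings in any diagram


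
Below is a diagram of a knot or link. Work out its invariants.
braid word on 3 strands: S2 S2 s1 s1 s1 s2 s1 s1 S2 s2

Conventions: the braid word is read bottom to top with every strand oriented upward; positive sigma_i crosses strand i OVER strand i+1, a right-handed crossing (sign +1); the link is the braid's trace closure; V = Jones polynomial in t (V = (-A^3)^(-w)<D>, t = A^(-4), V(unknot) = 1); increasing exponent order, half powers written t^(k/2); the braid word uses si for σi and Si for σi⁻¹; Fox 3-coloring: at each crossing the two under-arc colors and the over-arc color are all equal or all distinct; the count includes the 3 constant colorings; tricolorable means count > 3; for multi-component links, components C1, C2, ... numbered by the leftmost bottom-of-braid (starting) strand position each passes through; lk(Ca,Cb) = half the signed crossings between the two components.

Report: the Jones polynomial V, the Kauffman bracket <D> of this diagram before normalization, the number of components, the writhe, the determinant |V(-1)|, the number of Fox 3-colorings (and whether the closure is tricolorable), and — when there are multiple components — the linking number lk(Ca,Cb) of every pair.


Jones polynomial: V(t) = t - t^2 + 2t^3 - t^4 + t^5 - t^6
<D> = -A^-12 + A^-8 - A^-4 + 2 - A^4 + A^8; writhe +4
components 1, writhe +4 (10 crossings)
3-colorings: 3 of 3^10, det 7 — not tricolorable
note: the word shrinks to σ2⁻¹ σ2⁻¹ σ1 σ1 σ1 σ2 σ1 σ1 after cancelling


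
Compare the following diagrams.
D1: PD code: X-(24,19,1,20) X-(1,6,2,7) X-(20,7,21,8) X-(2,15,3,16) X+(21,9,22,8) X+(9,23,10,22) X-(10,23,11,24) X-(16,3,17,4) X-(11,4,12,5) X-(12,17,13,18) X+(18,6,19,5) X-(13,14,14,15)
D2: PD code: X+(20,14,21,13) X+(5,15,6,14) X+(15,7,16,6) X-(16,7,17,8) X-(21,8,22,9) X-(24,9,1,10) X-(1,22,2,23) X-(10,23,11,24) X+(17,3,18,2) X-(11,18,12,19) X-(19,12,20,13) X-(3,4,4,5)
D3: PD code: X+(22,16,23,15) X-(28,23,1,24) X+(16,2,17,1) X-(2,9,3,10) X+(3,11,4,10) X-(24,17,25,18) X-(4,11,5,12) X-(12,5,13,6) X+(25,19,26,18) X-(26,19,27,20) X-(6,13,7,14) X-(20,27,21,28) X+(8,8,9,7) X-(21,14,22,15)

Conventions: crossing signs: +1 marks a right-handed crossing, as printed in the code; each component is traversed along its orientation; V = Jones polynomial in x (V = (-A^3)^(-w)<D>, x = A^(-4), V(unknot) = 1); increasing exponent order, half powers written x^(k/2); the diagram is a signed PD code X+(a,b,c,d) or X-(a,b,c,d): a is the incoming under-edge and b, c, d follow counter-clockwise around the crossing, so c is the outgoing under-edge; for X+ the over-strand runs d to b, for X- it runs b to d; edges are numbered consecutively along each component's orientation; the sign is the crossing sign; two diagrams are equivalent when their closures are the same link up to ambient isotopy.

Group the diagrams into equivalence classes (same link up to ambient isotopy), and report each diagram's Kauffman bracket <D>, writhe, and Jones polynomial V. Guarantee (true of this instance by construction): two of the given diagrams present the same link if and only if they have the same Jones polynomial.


classes: {D1} | {D2} | {D3}
V(D1) = -x^-4 + x^-3 + x^-1  [12 crossings, <D> = A^-14 + A^-6 - A^-2, w = -6]
V(D2) = x^-5 - 2x^-4 + 2x^-3 - 2x^-2 + 2x^-1 - 1 + x  [12 crossings, <D> = A^-16 - A^-12 + 2A^-8 - 2A^-4 + 2 - 2A^4 + A^8, w = -4]
V(D3) = x^-8 - 2x^-7 + x^-6 - 2x^-5 + 2x^-4 + x^-2  (w -4, c 14, <D> = A^-4 + 2A^4 - 2A^8 + A^12 - 2A^16 + A^20)
insight: 3 classes among 3 diagrams; unequal V(x) rules out equality


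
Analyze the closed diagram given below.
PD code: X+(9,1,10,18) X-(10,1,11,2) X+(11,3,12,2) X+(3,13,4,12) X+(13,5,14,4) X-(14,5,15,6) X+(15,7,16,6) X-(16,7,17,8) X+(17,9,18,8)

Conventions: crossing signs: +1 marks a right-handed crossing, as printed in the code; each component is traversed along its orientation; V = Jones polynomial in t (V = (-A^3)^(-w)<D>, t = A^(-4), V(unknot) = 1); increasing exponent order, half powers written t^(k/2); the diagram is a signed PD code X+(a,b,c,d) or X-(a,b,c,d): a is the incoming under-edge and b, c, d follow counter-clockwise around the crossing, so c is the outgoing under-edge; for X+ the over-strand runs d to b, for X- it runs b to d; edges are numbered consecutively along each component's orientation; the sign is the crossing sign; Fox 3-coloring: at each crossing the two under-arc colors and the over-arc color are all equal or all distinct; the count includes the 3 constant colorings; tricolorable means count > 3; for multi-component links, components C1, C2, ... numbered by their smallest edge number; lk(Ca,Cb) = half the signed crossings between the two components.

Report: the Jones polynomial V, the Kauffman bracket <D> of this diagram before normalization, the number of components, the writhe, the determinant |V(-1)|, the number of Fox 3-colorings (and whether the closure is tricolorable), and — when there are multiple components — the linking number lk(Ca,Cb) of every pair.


Jones polynomial: V(t) = t + t^3 - t^4
<D> = A^-7 - A^-3 - A^5; writhe +3
components 1, writhe +3 (9 crossings)
3-colorings: 9 of 3^9, det 3 — tricolorable
note: the span of V is 3, forcing >= 3 crossings in any diagram


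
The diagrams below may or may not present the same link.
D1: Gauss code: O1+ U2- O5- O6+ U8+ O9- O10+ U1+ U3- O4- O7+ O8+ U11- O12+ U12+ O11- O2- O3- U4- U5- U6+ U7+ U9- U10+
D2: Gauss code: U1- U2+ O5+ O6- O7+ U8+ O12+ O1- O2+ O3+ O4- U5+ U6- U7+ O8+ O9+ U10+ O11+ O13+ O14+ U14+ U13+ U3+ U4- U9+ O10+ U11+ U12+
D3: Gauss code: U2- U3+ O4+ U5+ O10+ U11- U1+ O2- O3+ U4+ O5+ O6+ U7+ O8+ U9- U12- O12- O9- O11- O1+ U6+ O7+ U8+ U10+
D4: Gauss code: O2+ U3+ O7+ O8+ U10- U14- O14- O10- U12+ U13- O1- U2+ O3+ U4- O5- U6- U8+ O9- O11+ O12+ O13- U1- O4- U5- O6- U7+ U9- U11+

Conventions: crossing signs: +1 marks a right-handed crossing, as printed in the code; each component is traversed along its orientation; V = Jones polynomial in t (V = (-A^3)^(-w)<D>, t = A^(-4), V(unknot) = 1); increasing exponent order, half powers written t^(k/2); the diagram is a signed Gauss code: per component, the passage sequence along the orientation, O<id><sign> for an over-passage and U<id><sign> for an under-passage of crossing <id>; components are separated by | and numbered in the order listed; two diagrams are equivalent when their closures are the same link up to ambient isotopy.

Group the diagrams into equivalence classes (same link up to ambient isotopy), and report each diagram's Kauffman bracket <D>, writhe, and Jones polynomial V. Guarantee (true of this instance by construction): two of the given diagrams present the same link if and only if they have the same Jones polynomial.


equivalence classes: {D1} | {D2, D3} | {D4}
D1 (bracket 1; 12 crossings at w = 0): V = 1
V(D2) = t^2 + 2t^4 - 2t^5 + t^6 - 2t^7 + t^8  [14 crossings, <D> = A^-8 - 2A^-4 + 1 - 2A^4 + 2A^8 + A^16, w = +8]
D3 (bracket A^-20 - 2A^-16 + A^-12 - 2A^-8 + 2A^-4 + A^4; 12 crossings at w = +4): V = t^2 + 2t^4 - 2t^5 + t^6 - 2t^7 + t^8
D4 (bracket -A^-18 + A^-14 - A^-10 + 3A^-6 - A^-2 + A^2 - A^6; 14 crossings at w = -2): V = -t^-3 + t^-2 - t^-1 + 3 - t + t^2 - t^3
observation: comparing 4 Jones polynomials yields 3 groups


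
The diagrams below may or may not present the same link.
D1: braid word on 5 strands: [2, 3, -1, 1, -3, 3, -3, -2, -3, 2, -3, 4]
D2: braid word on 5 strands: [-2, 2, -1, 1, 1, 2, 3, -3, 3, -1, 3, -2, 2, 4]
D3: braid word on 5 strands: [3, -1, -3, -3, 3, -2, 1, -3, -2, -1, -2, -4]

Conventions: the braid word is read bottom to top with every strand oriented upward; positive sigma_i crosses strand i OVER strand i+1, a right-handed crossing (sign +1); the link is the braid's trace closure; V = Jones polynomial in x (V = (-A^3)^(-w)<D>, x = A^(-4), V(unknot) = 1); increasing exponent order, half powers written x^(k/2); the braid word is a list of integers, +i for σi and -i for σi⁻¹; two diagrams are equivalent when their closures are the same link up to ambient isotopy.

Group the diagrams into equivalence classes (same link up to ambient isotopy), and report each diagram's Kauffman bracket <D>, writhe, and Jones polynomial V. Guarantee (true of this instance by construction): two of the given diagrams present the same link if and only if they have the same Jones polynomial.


grouping into links: {D1} | {D2} | {D3}
V(D1) = x^-3 + x^-2 + x^-1 + 1  (w 0, c 12, <D> = 1 + A^4 + A^8 + A^12)
D2 (bracket 1 + A^4 + A^8 + A^12; 14 crossings at w = +4): V = 1 + x + x^2 + x^3
V(D3) = x^-5 + 2x^-3 + x^-1  (w -6, c 12, <D> = A^-14 + 2A^-6 + A^2)
key observation: comparing 3 Jones polynomials yields 3 groups


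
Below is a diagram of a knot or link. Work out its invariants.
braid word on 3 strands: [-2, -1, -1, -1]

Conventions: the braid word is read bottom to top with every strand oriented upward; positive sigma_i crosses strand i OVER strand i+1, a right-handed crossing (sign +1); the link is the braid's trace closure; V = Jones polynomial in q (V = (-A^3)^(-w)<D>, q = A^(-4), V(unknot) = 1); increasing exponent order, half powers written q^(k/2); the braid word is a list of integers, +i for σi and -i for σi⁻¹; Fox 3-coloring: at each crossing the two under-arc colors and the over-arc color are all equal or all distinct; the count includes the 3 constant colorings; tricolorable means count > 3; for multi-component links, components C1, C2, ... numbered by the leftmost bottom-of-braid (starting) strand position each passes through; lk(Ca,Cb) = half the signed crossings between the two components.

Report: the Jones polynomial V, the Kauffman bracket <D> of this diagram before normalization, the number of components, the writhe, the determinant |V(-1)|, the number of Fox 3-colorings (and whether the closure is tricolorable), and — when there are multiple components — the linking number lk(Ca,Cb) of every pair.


V = -q^-4 + q^-3 + q^-1
<D> = A^-8 + 1 - A^4 (w = -4)
1 component over 4 crossings, w = -4
9 Fox colorings among 3^4, |V(-1)| = 3: tricolorable
why: det 3 = |V(-1)|; divisible by 3, so tricolorable


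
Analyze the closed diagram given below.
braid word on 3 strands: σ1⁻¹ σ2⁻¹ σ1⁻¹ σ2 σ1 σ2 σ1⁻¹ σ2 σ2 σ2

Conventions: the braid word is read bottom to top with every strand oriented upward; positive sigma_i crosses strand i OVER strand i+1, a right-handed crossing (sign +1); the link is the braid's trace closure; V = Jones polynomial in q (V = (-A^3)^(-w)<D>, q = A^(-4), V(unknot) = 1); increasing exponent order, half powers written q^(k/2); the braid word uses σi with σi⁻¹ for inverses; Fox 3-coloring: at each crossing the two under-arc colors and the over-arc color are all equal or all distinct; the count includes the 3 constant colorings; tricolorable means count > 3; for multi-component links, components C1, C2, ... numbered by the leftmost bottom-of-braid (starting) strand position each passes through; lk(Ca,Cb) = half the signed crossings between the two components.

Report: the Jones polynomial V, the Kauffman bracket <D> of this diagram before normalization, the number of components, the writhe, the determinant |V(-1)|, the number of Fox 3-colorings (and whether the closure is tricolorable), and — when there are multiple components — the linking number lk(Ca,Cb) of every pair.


V = q + q^3 - q^4
<D> = -A^-10 + A^-6 + A^2 (w = +2)
1 component over 10 crossings, w = +2
9 Fox colorings among 3^10, |V(-1)| = 3: tricolorable
why: det 3 = |V(-1)|; divisible by 3, so tricolorable


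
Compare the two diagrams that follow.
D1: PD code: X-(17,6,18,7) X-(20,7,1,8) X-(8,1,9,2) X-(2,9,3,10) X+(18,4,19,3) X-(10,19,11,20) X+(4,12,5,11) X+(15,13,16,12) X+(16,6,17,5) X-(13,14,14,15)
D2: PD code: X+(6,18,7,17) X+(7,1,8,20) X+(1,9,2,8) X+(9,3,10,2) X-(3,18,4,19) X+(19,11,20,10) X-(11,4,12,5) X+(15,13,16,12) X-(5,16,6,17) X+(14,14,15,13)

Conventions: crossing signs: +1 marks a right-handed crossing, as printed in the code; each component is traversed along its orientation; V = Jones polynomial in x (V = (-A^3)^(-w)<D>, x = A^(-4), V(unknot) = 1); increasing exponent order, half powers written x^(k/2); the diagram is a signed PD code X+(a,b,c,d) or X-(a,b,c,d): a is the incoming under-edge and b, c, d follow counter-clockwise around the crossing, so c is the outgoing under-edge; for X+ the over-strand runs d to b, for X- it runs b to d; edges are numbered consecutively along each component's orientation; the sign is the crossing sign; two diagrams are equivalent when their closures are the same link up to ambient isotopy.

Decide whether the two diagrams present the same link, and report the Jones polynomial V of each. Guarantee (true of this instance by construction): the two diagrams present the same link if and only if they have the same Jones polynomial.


equivalent: no
D1 (bracket A^-10 - A^-6 + 2A^-2 - 2A^2 + 2A^6 - 2A^10 + A^14; 10 crossings at w = -2): V = x^-5 - 2x^-4 + 2x^-3 - 2x^-2 + 2x^-1 - 1 + x
V(D2) = x^-1 - 1 + 2x - 2x^2 + 2x^3 - 2x^4 + x^5  [10 crossings, <D> = A^-8 - 2A^-4 + 2 - 2A^4 + 2A^8 - A^12 + A^16, w = +4]
observation: 2 classes among 2 diagrams; unequal V(x) rules out equality


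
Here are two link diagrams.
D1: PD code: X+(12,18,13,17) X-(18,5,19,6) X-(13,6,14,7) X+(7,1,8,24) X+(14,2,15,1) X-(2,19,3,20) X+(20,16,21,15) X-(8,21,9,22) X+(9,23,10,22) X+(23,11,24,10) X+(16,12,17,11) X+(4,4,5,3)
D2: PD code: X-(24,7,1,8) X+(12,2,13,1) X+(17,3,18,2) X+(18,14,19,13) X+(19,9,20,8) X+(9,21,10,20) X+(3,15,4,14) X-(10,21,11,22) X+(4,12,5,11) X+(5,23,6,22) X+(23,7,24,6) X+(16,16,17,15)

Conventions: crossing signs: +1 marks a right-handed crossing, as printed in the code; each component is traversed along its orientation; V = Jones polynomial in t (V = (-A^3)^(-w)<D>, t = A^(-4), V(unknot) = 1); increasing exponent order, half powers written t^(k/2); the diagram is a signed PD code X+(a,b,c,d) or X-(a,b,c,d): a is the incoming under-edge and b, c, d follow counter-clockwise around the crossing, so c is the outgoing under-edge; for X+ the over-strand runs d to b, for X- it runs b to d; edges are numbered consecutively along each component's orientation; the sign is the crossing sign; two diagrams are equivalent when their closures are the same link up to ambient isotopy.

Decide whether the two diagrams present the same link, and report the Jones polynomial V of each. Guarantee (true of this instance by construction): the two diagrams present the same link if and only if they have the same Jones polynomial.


same link: no
V(D1) = t^-1 - 1 + 2t - 2t^2 + 2t^3 - 2t^4 + t^5  [12 crossings, <D> = A^-8 - 2A^-4 + 2 - 2A^4 + 2A^8 - A^12 + A^16, w = +4]
V(D2) = t^2 + t^4 - t^5 + t^6 - t^7  [12 crossings, <D> = -A^-4 + 1 - A^4 + A^8 + A^16, w = +8]
insight: comparing 2 Jones polynomials yields 2 groups


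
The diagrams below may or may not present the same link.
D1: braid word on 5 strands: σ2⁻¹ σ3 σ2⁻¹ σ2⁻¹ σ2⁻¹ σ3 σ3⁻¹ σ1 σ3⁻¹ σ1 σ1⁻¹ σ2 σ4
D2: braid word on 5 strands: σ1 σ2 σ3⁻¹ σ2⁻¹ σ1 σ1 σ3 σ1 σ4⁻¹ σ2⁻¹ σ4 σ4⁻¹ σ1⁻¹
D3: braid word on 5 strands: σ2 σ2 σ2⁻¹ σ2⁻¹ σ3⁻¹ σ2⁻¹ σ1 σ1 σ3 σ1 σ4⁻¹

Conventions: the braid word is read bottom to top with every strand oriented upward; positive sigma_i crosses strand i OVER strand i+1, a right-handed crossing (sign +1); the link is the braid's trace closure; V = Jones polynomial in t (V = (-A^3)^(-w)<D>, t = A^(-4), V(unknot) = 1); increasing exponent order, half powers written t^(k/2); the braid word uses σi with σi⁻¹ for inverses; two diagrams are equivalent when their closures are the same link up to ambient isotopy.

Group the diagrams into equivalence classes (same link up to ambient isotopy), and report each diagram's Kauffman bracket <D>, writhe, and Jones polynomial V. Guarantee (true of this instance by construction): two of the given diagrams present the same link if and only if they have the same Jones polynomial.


equivalence classes: {D1} | {D2, D3}
D1 (bracket A^-1 + A^3 + A^7 - A^15; 13 crossings at w = -1): V = t^(-9/2) - t^(-5/2) - t^(-3/2) - t^(-1/2)
V(D2) = -t^(1/2) - t^(3/2) - t^(5/2) + t^(9/2)  (w +1, c 13, <D> = -A^-15 + A^-7 + A^-3 + A)
D3 (bracket -A^-15 + A^-7 + A^-3 + A; 11 crossings at w = +1): V = -t^(1/2) - t^(3/2) - t^(5/2) + t^(9/2)
key observation: comparing 3 Jones polynomials yields 2 groups


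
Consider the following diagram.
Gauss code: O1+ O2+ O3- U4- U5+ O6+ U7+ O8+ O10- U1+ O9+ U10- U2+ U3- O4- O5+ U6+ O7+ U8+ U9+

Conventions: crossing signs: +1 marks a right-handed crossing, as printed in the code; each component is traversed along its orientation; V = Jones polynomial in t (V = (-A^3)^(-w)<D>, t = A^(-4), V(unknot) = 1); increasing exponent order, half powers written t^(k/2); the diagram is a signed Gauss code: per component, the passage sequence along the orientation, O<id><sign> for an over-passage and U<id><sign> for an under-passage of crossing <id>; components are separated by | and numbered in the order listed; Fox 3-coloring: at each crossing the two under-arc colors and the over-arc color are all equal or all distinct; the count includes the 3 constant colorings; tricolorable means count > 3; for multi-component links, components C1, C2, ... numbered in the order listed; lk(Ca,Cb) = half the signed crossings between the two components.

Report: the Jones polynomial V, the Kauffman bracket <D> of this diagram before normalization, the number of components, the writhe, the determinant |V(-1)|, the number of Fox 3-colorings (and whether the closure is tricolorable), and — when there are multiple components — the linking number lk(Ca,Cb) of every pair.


Jones polynomial: V(t) = t - t^2 + 2t^3 - t^4 + t^5 - t^6
<D> = -A^-12 + A^-8 - A^-4 + 2 - A^4 + A^8; writhe +4
components 1, writhe +4 (10 crossings)
3-colorings: 3 of 3^10, det 7 — not tricolorable
note: |V(-1)| = 7: so not tricolorable, since 3 does not divide 7


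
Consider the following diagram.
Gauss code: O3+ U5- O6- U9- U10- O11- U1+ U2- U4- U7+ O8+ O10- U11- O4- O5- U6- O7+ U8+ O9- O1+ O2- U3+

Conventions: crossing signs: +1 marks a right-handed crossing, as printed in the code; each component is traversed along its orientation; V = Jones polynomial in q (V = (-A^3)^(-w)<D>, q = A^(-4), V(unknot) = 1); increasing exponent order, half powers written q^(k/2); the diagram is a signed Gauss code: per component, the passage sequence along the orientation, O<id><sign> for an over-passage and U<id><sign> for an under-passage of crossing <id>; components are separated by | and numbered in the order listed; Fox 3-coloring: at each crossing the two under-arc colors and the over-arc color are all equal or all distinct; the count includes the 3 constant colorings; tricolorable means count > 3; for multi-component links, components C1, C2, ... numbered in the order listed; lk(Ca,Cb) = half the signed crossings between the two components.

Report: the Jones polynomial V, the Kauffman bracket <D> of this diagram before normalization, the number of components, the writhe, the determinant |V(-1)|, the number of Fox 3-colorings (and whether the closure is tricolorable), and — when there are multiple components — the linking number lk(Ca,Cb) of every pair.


V(q) = q^-7 - 2q^-6 + 2q^-5 - 3q^-4 + 3q^-3 - 2q^-2 + 2q^-1
bracket: -2A^-5 + 2A^-1 - 3A^3 + 3A^7 - 2A^11 + 2A^15 - A^19, w = -3
1 component, writhe -3, over 11 crossings
det 15, colorings 9 of 3^11 — tricolorable
observation: |V(-1)| = 15: so tricolorable, since 3 divides 15


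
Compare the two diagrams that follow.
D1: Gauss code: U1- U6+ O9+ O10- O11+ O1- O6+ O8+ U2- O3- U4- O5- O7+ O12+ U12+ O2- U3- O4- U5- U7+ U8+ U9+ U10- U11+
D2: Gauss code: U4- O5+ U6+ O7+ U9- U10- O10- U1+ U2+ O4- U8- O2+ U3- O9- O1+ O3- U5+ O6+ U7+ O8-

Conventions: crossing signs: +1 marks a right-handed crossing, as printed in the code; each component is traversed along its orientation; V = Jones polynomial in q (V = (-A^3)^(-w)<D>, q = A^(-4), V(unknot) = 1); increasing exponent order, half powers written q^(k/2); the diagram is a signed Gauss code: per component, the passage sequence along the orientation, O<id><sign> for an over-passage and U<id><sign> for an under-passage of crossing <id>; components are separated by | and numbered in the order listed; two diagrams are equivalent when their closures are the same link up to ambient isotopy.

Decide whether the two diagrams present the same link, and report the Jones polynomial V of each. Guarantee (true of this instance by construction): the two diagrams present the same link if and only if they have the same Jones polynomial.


equivalent: no
D1 (bracket A^4 + A^12 - A^16; 12 crossings at w = 0): V = -q^-4 + q^-3 + q^-1
V(D2) = q^-1 - 1 + 2q - 2q^2 + 2q^3 - 2q^4 + q^5  (w 0, c 10, <D> = A^-20 - 2A^-16 + 2A^-12 - 2A^-8 + 2A^-4 - 1 + A^4)
key observation: 2 classes among 2 diagrams; unequal V(q) rules out equality


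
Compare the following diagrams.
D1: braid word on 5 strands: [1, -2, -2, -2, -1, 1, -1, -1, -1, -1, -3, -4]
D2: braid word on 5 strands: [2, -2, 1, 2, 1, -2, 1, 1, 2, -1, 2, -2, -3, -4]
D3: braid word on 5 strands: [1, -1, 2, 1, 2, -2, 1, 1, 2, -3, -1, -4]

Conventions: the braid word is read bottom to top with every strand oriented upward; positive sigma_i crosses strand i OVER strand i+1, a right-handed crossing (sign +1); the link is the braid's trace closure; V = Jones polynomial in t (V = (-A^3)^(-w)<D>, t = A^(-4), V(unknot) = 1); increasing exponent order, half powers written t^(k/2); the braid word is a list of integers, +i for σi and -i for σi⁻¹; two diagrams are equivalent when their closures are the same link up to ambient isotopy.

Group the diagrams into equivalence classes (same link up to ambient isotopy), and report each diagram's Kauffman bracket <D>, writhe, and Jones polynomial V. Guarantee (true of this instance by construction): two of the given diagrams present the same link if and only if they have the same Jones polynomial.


grouping into links: {D1} | {D2, D3}
V(D1) = t^-8 - 2t^-7 + t^-6 - 2t^-5 + 2t^-4 + t^-2  (w -8, c 12, <D> = A^-16 + 2A^-8 - 2A^-4 + 1 - 2A^4 + A^8)
V(D2) = t - t^2 + 2t^3 - t^4 + t^5 - t^6  [14 crossings, <D> = -A^-18 + A^-14 - A^-10 + 2A^-6 - A^-2 + A^2, w = +2]
D3 (bracket -A^-18 + A^-14 - A^-10 + 2A^-6 - A^-2 + A^2; 12 crossings at w = +2): V = t - t^2 + 2t^3 - t^4 + t^5 - t^6
why: V(t) takes 2 values over 3 diagrams, fixing the grouping


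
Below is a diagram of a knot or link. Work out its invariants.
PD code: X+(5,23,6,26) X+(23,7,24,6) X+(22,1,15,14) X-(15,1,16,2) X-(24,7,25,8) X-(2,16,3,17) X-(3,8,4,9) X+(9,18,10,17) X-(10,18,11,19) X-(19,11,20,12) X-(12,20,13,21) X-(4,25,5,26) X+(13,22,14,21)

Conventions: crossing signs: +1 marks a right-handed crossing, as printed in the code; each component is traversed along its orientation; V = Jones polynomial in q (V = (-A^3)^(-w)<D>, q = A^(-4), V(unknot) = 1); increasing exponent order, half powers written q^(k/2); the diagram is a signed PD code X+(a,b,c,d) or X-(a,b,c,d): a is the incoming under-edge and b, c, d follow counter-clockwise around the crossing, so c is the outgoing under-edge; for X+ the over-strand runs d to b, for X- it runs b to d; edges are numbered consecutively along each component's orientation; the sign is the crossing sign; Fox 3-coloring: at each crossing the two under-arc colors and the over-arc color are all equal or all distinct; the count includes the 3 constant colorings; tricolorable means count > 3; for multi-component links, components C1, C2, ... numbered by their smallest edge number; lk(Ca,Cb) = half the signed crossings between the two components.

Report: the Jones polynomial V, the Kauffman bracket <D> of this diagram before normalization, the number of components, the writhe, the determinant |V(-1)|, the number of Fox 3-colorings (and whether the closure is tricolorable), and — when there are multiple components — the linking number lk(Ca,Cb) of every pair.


Jones polynomial: V(q) = q^-3 + q^-2 + q^-1 + 1
<D> = -A^-9 - A^-5 - A^-1 - A^3; writhe -3
components 3, writhe -3 (13 crossings)
linking number lk(C1,C2) = -1
lk(C1,C3): 0
lk(C2,C3) = 0
3-colorings: 9 of 3^13, det 0 — tricolorable
note: w = -3 shifts under R1 moves; the (-A^3)^(3) factor cancels that in V


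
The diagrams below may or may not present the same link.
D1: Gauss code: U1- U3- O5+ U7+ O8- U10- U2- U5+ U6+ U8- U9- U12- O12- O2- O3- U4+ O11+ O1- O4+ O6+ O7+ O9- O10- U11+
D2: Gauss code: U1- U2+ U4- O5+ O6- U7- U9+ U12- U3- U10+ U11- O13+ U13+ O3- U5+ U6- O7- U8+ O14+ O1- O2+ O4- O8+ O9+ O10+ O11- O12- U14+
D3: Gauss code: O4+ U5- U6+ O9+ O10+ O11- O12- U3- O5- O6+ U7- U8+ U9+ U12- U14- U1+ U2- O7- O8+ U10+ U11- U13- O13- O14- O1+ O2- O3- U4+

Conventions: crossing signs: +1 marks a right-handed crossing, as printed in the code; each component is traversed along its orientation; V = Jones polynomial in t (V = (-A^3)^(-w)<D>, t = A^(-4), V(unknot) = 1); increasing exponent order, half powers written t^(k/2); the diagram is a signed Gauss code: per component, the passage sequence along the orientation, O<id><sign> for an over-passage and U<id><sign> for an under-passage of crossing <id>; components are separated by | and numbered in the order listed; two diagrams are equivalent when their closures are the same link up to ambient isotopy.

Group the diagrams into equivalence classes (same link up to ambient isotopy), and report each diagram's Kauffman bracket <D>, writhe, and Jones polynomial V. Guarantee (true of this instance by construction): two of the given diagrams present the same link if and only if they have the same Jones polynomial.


equivalence classes: {D1, D2, D3}
D1 (bracket A^-6; 12 crossings at w = -2): V = 1
V(D2) = 1  (w 0, c 14, <D> = 1)
V(D3) = 1  (w -2, c 14, <D> = A^-6)
observation: one V(t) for all 3 diagrams — one class (guaranteed)


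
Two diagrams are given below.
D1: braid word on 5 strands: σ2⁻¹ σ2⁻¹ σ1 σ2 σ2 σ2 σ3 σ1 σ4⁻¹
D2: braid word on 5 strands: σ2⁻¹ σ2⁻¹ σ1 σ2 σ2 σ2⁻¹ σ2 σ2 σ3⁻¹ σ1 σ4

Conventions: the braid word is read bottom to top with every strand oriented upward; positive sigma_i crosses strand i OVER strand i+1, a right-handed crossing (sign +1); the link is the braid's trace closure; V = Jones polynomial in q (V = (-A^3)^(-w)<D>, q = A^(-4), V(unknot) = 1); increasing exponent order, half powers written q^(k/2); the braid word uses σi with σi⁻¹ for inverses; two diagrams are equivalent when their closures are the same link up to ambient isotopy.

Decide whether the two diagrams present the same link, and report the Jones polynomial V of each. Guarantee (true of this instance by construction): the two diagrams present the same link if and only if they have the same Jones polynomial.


equivalent: yes
V(D1) = -2q^(1/2) + q^(3/2) - 2q^(5/2) + q^(7/2) - q^(9/2) + q^(11/2)  (w +3, c 9, <D> = -A^-13 + A^-9 - A^-5 + 2A^-1 - A^3 + 2A^7)
V(D2) = -2q^(1/2) + q^(3/2) - 2q^(5/2) + q^(7/2) - q^(9/2) + q^(11/2)  (w +3, c 11, <D> = -A^-13 + A^-9 - A^-5 + 2A^-1 - A^3 + 2A^7)
why: Markov moves rewrite D1 (9 crossings) into D2 (11)


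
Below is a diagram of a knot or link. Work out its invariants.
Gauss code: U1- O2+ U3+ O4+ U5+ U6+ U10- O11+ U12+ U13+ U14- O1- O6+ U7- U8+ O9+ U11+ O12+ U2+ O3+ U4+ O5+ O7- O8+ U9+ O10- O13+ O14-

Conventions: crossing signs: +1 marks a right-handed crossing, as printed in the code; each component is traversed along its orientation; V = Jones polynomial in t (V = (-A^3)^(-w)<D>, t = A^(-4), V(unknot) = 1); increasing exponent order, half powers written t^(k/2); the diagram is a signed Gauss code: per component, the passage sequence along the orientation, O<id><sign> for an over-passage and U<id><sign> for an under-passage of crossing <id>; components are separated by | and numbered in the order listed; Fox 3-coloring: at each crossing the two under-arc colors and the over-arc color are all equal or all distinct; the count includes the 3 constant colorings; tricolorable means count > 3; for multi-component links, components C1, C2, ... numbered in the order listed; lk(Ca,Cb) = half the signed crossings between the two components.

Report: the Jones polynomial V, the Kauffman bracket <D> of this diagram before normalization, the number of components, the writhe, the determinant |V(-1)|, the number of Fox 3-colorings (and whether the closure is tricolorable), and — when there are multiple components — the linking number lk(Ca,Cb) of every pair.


Jones polynomial: V(t) = t^2 + 2t^4 - 2t^5 + t^6 - 2t^7 + t^8
<D> = A^-14 - 2A^-10 + A^-6 - 2A^-2 + 2A^2 + A^10; writhe +6
components 1, writhe +6 (14 crossings)
3-colorings: 27 of 3^14, det 9 — tricolorable
note: |V(-1)| = 9: so tricolorable, since 3 divides 9


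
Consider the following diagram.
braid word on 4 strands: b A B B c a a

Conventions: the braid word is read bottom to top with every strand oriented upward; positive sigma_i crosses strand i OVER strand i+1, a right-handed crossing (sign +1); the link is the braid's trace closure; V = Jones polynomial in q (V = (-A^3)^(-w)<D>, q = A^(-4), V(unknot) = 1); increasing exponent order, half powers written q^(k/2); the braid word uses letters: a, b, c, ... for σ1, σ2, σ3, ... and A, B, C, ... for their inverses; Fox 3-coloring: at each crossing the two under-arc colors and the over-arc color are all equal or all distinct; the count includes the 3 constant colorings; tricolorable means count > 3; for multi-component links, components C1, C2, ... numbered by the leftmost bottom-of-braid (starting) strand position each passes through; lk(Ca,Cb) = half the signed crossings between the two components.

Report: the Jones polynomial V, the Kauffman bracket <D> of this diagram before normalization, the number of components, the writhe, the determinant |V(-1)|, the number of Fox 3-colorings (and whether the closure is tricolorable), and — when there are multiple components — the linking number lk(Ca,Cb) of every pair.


Jones polynomial: V(q) = q^-2 - q^-1 + 1 - q + q^2
<D> = -A^-5 + A^-1 - A^3 + A^7 - A^11; writhe +1
components 1, writhe +1 (7 crossings)
3-colorings: 3 of 3^7, det 5 — not tricolorable
note: w = +1 shifts under R1 moves; the (-A^3)^(-1) factor cancels that in V


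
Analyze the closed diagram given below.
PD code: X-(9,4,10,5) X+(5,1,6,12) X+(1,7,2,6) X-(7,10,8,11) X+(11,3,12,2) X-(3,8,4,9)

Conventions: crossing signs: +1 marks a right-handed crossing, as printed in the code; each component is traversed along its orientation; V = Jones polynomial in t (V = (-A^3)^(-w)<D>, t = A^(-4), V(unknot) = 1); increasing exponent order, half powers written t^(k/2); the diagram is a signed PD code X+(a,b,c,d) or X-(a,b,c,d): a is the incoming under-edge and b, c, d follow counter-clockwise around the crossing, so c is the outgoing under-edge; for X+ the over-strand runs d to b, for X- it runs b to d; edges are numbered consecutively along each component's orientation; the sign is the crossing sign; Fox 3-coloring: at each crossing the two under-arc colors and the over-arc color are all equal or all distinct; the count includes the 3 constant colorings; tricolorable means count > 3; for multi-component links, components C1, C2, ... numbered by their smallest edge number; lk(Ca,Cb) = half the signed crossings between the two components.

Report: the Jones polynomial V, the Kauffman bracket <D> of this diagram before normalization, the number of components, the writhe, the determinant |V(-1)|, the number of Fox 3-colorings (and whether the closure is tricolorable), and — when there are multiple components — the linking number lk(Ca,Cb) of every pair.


V = -t^-3 + 2t^-2 - 2t^-1 + 3 - 2t + 2t^2 - t^3
<D> = -A^-12 + 2A^-8 - 2A^-4 + 3 - 2A^4 + 2A^8 - A^12 (w = 0)
1 component over 6 crossings, w = 0
3 Fox colorings among 3^6, |V(-1)| = 13: not tricolorable
why: w = 0 shifts under R1 moves; the (-A^3)^(0) factor cancels that in V
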